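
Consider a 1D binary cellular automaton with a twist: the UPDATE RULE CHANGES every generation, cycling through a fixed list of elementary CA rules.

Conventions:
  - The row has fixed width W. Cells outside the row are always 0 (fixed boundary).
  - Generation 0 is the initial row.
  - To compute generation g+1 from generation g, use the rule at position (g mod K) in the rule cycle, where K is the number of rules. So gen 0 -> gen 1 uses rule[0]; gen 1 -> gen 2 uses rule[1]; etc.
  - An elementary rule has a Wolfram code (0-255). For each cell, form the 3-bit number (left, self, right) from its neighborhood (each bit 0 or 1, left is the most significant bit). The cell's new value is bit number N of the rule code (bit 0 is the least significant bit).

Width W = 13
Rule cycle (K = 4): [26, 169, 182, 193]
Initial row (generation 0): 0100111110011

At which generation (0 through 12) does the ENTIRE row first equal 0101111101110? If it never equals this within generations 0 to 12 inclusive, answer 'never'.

Answer: 7

Derivation:
Gen 0: 0100111110011
Gen 1 (rule 26): 1011100001110
Gen 2 (rule 169): 0111001101100
Gen 3 (rule 182): 1010110010010
Gen 4 (rule 193): 0000010000000
Gen 5 (rule 26): 0000101000000
Gen 6 (rule 169): 1110010011111
Gen 7 (rule 182): 0101111101110
Gen 8 (rule 193): 0000111100110
Gen 9 (rule 26): 0001100011101
Gen 10 (rule 169): 1101001011010
Gen 11 (rule 182): 0011111100111
Gen 12 (rule 193): 1001111100011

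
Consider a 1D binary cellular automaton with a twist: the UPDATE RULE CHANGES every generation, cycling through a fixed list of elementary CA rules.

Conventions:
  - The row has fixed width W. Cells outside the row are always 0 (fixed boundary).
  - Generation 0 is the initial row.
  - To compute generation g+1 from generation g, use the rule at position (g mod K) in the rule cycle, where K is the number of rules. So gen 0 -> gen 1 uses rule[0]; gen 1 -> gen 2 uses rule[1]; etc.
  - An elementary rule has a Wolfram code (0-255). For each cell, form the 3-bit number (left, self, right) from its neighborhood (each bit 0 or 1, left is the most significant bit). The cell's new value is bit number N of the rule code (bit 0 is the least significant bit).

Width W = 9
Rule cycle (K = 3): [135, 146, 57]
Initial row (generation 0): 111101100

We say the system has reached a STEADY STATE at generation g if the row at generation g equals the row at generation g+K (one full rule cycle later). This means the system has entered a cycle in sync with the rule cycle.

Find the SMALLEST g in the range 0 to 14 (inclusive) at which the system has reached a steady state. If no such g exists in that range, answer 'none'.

Answer: none

Derivation:
Gen 0: 111101100
Gen 1 (rule 135): 011000001
Gen 2 (rule 146): 100100010
Gen 3 (rule 57): 010011001
Gen 4 (rule 135): 110100011
Gen 5 (rule 146): 000010100
Gen 6 (rule 57): 111001011
Gen 7 (rule 135): 010011000
Gen 8 (rule 146): 101100100
Gen 9 (rule 57): 011010011
Gen 10 (rule 135): 100010100
Gen 11 (rule 146): 010100010
Gen 12 (rule 57): 001011001
Gen 13 (rule 135): 111000011
Gen 14 (rule 146): 010100100
Gen 15 (rule 57): 001010011
Gen 16 (rule 135): 111010100
Gen 17 (rule 146): 010000010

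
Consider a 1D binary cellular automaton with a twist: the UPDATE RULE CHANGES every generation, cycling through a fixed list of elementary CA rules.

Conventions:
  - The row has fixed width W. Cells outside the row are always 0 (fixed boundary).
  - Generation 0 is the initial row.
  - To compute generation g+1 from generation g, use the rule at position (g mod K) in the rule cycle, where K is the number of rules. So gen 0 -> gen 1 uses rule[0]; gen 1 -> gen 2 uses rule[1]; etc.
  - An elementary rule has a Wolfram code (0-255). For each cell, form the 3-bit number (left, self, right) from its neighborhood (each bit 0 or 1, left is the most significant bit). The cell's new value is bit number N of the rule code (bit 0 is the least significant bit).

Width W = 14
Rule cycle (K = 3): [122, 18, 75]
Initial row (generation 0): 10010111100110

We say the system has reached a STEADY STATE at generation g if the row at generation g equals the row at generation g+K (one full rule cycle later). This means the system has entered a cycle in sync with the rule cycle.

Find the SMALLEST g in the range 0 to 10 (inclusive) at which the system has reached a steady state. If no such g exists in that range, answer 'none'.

Gen 0: 10010111100110
Gen 1 (rule 122): 01101100111111
Gen 2 (rule 18): 10000011000000
Gen 3 (rule 75): 00111111011111
Gen 4 (rule 122): 01100001110001
Gen 5 (rule 18): 10010010001010
Gen 6 (rule 75): 00100100110000
Gen 7 (rule 122): 01011011111000
Gen 8 (rule 18): 10000000000100
Gen 9 (rule 75): 00111111111001
Gen 10 (rule 122): 01100000001110
Gen 11 (rule 18): 10010000010001
Gen 12 (rule 75): 00100111100110
Gen 13 (rule 122): 01011100111111

Answer: none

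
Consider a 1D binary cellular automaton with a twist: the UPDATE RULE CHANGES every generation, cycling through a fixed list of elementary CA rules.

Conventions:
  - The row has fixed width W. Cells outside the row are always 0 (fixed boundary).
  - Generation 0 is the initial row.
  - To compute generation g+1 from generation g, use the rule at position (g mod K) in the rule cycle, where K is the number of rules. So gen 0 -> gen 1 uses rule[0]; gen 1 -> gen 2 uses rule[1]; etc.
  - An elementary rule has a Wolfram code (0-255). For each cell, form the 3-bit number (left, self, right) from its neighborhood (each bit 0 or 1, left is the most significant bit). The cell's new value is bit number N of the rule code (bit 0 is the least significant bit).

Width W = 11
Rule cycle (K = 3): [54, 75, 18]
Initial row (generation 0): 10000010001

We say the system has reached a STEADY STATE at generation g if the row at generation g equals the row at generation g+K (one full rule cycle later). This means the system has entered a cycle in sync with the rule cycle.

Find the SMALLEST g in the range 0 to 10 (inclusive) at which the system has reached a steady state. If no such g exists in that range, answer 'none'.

Gen 0: 10000010001
Gen 1 (rule 54): 11000111011
Gen 2 (rule 75): 11011101011
Gen 3 (rule 18): 00000000000
Gen 4 (rule 54): 00000000000
Gen 5 (rule 75): 11111111111
Gen 6 (rule 18): 00000000000
Gen 7 (rule 54): 00000000000
Gen 8 (rule 75): 11111111111
Gen 9 (rule 18): 00000000000
Gen 10 (rule 54): 00000000000
Gen 11 (rule 75): 11111111111
Gen 12 (rule 18): 00000000000
Gen 13 (rule 54): 00000000000

Answer: 3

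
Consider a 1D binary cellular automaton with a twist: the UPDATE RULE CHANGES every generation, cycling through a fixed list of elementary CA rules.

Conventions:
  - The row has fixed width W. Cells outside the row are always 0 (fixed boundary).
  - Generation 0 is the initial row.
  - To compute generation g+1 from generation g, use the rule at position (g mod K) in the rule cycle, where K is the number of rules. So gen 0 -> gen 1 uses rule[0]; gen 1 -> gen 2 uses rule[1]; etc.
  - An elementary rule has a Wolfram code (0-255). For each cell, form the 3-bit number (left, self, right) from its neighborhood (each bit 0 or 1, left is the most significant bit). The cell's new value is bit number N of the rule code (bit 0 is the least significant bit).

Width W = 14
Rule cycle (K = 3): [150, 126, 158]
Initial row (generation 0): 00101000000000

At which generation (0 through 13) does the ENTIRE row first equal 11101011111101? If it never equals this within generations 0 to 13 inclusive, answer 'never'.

Answer: 9

Derivation:
Gen 0: 00101000000000
Gen 1 (rule 150): 01101100000000
Gen 2 (rule 126): 11111110000000
Gen 3 (rule 158): 11111101000000
Gen 4 (rule 150): 01111001100000
Gen 5 (rule 126): 11001111110000
Gen 6 (rule 158): 10111111101000
Gen 7 (rule 150): 10011111001100
Gen 8 (rule 126): 11110001111110
Gen 9 (rule 158): 11101011111101
Gen 10 (rule 150): 01001001111001
Gen 11 (rule 126): 11111111001111
Gen 12 (rule 158): 11111110111110
Gen 13 (rule 150): 01111100011101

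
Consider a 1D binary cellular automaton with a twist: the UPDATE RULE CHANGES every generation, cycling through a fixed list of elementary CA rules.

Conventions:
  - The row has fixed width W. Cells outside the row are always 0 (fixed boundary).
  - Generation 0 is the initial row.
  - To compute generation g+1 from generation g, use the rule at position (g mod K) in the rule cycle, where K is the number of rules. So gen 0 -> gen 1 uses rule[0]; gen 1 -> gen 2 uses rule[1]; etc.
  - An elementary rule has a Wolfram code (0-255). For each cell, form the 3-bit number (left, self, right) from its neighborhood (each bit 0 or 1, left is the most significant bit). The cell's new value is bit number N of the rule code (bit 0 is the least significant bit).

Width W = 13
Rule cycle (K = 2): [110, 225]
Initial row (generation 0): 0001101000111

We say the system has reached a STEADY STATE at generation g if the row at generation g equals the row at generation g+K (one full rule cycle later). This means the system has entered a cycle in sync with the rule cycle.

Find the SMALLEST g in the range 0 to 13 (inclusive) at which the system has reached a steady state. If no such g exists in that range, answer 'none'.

Answer: none

Derivation:
Gen 0: 0001101000111
Gen 1 (rule 110): 0011111001101
Gen 2 (rule 225): 1001111000110
Gen 3 (rule 110): 1011001001110
Gen 4 (rule 225): 0101000000110
Gen 5 (rule 110): 1111000001110
Gen 6 (rule 225): 0111011100110
Gen 7 (rule 110): 1101110101110
Gen 8 (rule 225): 0110111010110
Gen 9 (rule 110): 1111101111110
Gen 10 (rule 225): 0111110111110
Gen 11 (rule 110): 1100011100010
Gen 12 (rule 225): 0101001101000
Gen 13 (rule 110): 1111011111000
Gen 14 (rule 225): 0111101111011
Gen 15 (rule 110): 1100111001111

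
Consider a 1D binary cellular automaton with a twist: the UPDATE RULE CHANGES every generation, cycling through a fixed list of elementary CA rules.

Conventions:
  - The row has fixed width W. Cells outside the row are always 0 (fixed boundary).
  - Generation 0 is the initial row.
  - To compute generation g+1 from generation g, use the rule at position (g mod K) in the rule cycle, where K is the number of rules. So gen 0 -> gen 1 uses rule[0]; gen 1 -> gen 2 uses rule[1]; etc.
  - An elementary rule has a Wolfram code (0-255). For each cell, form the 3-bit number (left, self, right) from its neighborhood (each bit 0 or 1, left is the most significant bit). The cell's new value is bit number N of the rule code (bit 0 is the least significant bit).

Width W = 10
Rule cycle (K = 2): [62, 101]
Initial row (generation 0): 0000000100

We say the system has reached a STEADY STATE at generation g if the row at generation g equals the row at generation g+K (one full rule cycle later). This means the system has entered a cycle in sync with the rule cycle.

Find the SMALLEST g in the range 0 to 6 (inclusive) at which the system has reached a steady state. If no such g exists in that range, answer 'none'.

Answer: 6

Derivation:
Gen 0: 0000000100
Gen 1 (rule 62): 0000001110
Gen 2 (rule 101): 1111100010
Gen 3 (rule 62): 1000010111
Gen 4 (rule 101): 1011011001
Gen 5 (rule 62): 1110110111
Gen 6 (rule 101): 0011011001
Gen 7 (rule 62): 0110110111
Gen 8 (rule 101): 0011011001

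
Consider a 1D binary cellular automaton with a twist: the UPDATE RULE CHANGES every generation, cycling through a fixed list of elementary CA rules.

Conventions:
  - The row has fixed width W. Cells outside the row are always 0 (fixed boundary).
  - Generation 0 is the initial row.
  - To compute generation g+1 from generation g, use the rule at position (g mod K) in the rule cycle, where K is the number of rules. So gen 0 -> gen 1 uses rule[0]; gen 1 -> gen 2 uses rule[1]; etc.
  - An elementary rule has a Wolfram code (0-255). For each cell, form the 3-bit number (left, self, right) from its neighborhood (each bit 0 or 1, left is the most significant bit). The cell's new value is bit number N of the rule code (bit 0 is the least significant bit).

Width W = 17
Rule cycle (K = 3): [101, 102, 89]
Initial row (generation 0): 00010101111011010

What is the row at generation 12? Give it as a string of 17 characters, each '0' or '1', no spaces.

Gen 0: 00010101111011010
Gen 1 (rule 101): 11011110001101110
Gen 2 (rule 102): 01100010010110010
Gen 3 (rule 89): 01111001000111001
Gen 4 (rule 101): 00001001010001001
Gen 5 (rule 102): 00011011110011011
Gen 6 (rule 89): 11011010011011011
Gen 7 (rule 101): 01101110001101101
Gen 8 (rule 102): 10110010010110111
Gen 9 (rule 89): 00111001000110101
Gen 10 (rule 101): 10001001010011111
Gen 11 (rule 102): 10011011110100001
Gen 12 (rule 89): 01011010010011100

Answer: 01011010010011100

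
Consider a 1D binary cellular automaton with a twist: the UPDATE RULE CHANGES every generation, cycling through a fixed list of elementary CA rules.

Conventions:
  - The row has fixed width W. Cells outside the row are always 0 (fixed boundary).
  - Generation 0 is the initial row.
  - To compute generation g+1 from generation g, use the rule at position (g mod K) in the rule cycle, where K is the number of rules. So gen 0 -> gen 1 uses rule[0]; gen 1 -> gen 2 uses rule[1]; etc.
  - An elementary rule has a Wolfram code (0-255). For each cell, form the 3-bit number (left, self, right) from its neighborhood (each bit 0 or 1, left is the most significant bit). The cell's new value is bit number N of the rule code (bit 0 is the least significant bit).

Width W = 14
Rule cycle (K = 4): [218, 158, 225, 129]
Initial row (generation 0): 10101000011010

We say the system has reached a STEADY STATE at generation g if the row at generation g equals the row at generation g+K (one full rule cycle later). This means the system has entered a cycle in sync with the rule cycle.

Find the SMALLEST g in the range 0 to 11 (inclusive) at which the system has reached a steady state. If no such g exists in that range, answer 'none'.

Gen 0: 10101000011010
Gen 1 (rule 218): 00000100111001
Gen 2 (rule 158): 00001111110111
Gen 3 (rule 225): 11100111111011
Gen 4 (rule 129): 01000011110000
Gen 5 (rule 218): 10100111111000
Gen 6 (rule 158): 10111111110100
Gen 7 (rule 225): 01011111111001
Gen 8 (rule 129): 00001111110000
Gen 9 (rule 218): 00011111111000
Gen 10 (rule 158): 00111111110100
Gen 11 (rule 225): 10011111111001
Gen 12 (rule 129): 00001111110000
Gen 13 (rule 218): 00011111111000
Gen 14 (rule 158): 00111111110100
Gen 15 (rule 225): 10011111111001

Answer: 8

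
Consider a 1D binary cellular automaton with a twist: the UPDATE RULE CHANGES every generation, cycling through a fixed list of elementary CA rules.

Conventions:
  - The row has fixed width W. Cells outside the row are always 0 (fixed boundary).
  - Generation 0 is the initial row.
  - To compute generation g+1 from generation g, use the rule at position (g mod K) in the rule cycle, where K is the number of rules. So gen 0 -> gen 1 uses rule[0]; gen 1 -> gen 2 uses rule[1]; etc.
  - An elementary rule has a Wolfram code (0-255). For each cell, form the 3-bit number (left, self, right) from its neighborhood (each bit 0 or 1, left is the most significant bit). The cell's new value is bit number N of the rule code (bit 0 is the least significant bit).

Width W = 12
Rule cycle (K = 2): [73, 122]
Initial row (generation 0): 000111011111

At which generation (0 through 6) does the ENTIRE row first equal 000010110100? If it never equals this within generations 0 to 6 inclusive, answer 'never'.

Gen 0: 000111011111
Gen 1 (rule 73): 110101010001
Gen 2 (rule 122): 111010101010
Gen 3 (rule 73): 101000000000
Gen 4 (rule 122): 010100000000
Gen 5 (rule 73): 000001111111
Gen 6 (rule 122): 000011000001

Answer: never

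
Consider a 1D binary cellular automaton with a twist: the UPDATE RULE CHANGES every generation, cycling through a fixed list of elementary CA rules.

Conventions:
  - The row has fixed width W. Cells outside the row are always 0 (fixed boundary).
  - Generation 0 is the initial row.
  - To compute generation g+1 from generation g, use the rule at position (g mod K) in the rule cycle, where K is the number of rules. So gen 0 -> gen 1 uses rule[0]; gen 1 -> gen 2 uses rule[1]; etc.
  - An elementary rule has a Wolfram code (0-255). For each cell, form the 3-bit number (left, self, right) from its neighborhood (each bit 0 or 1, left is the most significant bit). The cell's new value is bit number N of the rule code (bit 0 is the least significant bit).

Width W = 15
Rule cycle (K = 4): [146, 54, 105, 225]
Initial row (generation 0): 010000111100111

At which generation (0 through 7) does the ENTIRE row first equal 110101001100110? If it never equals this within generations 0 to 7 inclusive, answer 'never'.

Gen 0: 010000111100111
Gen 1 (rule 146): 101001011011010
Gen 2 (rule 54): 111111100100111
Gen 3 (rule 105): 100000100000101
Gen 4 (rule 225): 001110001110010
Gen 5 (rule 146): 010101010101101
Gen 6 (rule 54): 111111111110011
Gen 7 (rule 105): 100000000010011

Answer: never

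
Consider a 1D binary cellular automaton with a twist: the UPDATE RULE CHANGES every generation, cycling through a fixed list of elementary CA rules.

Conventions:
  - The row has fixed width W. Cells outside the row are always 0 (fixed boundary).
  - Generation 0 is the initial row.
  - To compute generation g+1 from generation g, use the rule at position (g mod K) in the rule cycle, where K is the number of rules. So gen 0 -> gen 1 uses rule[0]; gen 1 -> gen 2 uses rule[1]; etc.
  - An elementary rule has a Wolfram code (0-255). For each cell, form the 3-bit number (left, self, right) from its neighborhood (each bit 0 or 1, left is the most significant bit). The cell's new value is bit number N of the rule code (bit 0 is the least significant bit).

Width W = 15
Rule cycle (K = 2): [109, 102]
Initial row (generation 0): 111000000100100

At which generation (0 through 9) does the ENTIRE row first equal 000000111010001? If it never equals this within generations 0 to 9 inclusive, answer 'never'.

Answer: never

Derivation:
Gen 0: 111000000100100
Gen 1 (rule 109): 101011110100101
Gen 2 (rule 102): 111100011101111
Gen 3 (rule 109): 100101010111001
Gen 4 (rule 102): 101111111001011
Gen 5 (rule 109): 111000001001111
Gen 6 (rule 102): 001000011010001
Gen 7 (rule 109): 101011011110101
Gen 8 (rule 102): 111101100011111
Gen 9 (rule 109): 100111101010001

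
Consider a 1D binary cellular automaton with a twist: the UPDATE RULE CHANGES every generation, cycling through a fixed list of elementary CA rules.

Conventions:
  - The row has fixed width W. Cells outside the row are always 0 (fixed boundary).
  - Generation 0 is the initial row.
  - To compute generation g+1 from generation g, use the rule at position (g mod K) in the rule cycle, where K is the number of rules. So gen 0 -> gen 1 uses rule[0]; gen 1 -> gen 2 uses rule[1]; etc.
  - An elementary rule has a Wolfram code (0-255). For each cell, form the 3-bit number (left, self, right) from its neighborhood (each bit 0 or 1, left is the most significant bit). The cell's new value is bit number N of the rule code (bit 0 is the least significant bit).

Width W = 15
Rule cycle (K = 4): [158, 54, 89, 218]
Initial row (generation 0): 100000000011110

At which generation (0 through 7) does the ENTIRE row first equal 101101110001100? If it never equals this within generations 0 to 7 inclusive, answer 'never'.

Gen 0: 100000000011110
Gen 1 (rule 158): 110000000111101
Gen 2 (rule 54): 001000001000011
Gen 3 (rule 89): 100111100111011
Gen 4 (rule 218): 011111111111011
Gen 5 (rule 158): 111111111110010
Gen 6 (rule 54): 000000000001111
Gen 7 (rule 89): 111111111101001

Answer: never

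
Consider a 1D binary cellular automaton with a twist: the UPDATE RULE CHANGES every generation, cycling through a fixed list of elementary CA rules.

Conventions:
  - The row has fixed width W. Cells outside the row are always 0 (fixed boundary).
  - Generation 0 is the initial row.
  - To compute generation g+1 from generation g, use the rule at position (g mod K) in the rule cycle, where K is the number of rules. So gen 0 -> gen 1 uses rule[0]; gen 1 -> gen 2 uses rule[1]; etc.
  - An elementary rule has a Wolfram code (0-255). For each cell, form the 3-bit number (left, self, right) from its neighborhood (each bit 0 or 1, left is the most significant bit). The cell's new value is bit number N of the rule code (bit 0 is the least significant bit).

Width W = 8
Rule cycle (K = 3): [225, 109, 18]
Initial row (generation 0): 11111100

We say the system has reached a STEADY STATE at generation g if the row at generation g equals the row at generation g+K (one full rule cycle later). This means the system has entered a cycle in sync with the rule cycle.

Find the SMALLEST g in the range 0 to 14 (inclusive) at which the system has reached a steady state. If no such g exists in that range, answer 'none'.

Answer: none

Derivation:
Gen 0: 11111100
Gen 1 (rule 225): 01111101
Gen 2 (rule 109): 01000111
Gen 3 (rule 18): 10101000
Gen 4 (rule 225): 01010011
Gen 5 (rule 109): 01110011
Gen 6 (rule 18): 10001100
Gen 7 (rule 225): 00100101
Gen 8 (rule 109): 10100111
Gen 9 (rule 18): 00011000
Gen 10 (rule 225): 11001011
Gen 11 (rule 109): 11001111
Gen 12 (rule 18): 00110000
Gen 13 (rule 225): 10010111
Gen 14 (rule 109): 10011101
Gen 15 (rule 18): 01100000
Gen 16 (rule 225): 00101111
Gen 17 (rule 109): 10111001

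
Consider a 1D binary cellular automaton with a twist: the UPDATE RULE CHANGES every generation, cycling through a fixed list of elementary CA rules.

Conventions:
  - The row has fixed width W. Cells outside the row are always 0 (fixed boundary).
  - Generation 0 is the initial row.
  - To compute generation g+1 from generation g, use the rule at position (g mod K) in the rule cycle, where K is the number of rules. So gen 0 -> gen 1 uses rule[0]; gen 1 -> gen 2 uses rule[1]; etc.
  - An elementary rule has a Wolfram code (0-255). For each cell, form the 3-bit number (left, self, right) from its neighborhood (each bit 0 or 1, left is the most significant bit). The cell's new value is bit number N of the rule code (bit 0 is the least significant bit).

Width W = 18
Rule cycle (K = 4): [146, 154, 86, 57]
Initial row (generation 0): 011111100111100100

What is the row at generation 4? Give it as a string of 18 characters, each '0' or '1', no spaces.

Answer: 001010000000000110

Derivation:
Gen 0: 011111100111100100
Gen 1 (rule 146): 101111011011011010
Gen 2 (rule 154): 001110010010010001
Gen 3 (rule 86): 010011111111111011
Gen 4 (rule 57): 001010000000000110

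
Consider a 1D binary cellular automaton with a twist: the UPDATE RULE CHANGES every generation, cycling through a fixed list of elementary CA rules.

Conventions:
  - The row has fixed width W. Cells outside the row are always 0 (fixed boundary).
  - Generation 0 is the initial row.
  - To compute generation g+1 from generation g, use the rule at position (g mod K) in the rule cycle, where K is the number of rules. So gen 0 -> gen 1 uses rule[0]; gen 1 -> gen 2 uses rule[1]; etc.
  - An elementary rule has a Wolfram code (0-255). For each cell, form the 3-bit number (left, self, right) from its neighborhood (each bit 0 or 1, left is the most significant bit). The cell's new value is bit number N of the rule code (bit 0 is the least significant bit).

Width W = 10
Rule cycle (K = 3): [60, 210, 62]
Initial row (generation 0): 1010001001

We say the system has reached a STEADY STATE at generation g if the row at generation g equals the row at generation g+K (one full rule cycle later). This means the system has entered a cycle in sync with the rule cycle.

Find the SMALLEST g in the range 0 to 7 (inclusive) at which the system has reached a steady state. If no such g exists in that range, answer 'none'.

Gen 0: 1010001001
Gen 1 (rule 60): 1111001101
Gen 2 (rule 210): 0111110100
Gen 3 (rule 62): 1100001110
Gen 4 (rule 60): 1010001001
Gen 5 (rule 210): 0001010110
Gen 6 (rule 62): 0011111101
Gen 7 (rule 60): 0010000011
Gen 8 (rule 210): 0101000101
Gen 9 (rule 62): 1111101111
Gen 10 (rule 60): 1000011000

Answer: none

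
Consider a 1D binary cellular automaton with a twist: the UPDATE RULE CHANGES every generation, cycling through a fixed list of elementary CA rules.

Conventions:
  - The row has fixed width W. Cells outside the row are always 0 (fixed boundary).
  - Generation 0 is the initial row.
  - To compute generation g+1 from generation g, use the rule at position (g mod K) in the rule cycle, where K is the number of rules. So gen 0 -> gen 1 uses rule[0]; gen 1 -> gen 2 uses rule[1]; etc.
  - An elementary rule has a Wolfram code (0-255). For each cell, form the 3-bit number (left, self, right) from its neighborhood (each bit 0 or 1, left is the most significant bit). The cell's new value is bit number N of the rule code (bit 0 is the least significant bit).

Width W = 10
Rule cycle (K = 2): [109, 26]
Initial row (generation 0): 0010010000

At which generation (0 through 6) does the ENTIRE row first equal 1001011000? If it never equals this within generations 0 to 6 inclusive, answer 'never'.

Answer: 4

Derivation:
Gen 0: 0010010000
Gen 1 (rule 109): 1010010111
Gen 2 (rule 26): 0001100100
Gen 3 (rule 109): 1101100101
Gen 4 (rule 26): 1001011000
Gen 5 (rule 109): 1001111011
Gen 6 (rule 26): 0111000010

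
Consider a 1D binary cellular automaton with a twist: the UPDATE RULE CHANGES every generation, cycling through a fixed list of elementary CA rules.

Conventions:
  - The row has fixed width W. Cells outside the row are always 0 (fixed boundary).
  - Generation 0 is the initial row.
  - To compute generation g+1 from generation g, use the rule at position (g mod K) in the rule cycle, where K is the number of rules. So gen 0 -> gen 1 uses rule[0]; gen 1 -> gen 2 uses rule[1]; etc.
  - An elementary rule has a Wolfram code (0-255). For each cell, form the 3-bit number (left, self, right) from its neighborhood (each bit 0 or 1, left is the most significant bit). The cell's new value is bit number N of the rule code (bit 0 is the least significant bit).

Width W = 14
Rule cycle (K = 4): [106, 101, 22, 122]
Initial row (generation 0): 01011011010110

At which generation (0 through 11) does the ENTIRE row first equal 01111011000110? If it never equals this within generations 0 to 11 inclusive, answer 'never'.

Answer: never

Derivation:
Gen 0: 01011011010110
Gen 1 (rule 106): 10111111101110
Gen 2 (rule 101): 11000000110010
Gen 3 (rule 22): 00100001001111
Gen 4 (rule 122): 01010010111001
Gen 5 (rule 106): 10100101101010
Gen 6 (rule 101): 11100110111110
Gen 7 (rule 22): 00011000000001
Gen 8 (rule 122): 00111100000010
Gen 9 (rule 106): 01100100000100
Gen 10 (rule 101): 00100101110101
Gen 11 (rule 22): 01111100000101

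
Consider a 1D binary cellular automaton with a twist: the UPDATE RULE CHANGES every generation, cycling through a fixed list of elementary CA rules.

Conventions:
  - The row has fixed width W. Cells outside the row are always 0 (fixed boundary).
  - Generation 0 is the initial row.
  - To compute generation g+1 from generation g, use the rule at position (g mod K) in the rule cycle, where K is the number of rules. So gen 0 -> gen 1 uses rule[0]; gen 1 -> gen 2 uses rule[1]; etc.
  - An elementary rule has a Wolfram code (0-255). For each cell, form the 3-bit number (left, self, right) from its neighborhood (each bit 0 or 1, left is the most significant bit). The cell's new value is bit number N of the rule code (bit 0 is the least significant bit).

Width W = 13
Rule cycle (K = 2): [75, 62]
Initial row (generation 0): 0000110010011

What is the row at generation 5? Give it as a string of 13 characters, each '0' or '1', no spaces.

Answer: 1110111001001

Derivation:
Gen 0: 0000110010011
Gen 1 (rule 75): 1111110100111
Gen 2 (rule 62): 1000001111100
Gen 3 (rule 75): 0011111000101
Gen 4 (rule 62): 0110000101111
Gen 5 (rule 75): 1110111001001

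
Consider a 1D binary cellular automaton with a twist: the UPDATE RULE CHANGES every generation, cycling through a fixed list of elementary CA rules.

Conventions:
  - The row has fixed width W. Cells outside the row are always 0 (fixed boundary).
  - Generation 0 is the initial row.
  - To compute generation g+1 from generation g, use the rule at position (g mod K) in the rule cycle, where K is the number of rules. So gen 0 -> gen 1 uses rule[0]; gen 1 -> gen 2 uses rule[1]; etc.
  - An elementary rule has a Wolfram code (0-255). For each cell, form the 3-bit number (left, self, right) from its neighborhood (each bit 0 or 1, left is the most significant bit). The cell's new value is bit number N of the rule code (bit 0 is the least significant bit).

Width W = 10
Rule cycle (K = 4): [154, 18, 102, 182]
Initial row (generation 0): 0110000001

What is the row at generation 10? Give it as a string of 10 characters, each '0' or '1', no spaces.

Gen 0: 0110000001
Gen 1 (rule 154): 1101000010
Gen 2 (rule 18): 0000100101
Gen 3 (rule 102): 0001101111
Gen 4 (rule 182): 0010010110
Gen 5 (rule 154): 0101100101
Gen 6 (rule 18): 1000011000
Gen 7 (rule 102): 1000101000
Gen 8 (rule 182): 1101111100
Gen 9 (rule 154): 1001111010
Gen 10 (rule 18): 0110000001

Answer: 0110000001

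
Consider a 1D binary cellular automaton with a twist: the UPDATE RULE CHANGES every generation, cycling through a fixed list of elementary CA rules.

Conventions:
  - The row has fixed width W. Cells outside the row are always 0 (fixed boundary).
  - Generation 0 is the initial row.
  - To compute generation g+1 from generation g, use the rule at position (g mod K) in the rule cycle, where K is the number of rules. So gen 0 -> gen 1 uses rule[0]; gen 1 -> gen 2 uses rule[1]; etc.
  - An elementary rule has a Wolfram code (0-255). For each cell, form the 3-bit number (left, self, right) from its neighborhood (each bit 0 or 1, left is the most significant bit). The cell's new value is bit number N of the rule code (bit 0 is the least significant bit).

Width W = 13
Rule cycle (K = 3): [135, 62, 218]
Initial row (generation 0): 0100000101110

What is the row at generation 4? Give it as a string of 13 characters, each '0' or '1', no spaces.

Gen 0: 0100000101110
Gen 1 (rule 135): 1101111100100
Gen 2 (rule 62): 1011000011110
Gen 3 (rule 218): 0011100111111
Gen 4 (rule 135): 1101001011110

Answer: 1101001011110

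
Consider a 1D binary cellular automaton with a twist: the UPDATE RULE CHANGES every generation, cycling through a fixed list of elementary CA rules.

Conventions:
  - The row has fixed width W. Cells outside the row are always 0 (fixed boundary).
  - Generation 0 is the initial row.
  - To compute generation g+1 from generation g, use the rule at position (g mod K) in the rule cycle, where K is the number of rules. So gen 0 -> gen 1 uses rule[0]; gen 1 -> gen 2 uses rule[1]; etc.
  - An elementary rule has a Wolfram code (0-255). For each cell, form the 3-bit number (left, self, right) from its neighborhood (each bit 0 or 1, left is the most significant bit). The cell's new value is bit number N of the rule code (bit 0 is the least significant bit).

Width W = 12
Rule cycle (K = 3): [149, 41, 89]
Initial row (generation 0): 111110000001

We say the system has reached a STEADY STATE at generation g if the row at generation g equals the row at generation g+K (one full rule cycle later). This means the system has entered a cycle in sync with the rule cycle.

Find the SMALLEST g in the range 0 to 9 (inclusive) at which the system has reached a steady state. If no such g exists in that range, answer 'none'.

Gen 0: 111110000001
Gen 1 (rule 149): 011101111101
Gen 2 (rule 41): 010011000010
Gen 3 (rule 89): 001011111001
Gen 4 (rule 149): 101001110101
Gen 5 (rule 41): 010001001010
Gen 6 (rule 89): 001100100001
Gen 7 (rule 149): 100010111101
Gen 8 (rule 41): 001001100010
Gen 9 (rule 89): 100101111001
Gen 10 (rule 149): 110100110101
Gen 11 (rule 41): 101000101010
Gen 12 (rule 89): 000110000001

Answer: none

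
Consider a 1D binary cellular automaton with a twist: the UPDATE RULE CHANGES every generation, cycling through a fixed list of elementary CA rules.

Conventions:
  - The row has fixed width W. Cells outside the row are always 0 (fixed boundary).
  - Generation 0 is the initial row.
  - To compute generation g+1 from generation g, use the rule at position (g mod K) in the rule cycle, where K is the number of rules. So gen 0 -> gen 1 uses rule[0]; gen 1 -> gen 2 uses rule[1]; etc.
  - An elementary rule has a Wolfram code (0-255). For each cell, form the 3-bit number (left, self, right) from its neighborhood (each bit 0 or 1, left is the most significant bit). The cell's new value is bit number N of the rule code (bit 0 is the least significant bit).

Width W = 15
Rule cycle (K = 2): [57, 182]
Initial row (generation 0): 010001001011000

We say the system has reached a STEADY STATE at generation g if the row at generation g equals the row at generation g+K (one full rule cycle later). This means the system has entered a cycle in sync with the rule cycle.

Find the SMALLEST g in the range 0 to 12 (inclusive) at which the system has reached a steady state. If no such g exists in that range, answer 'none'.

Answer: none

Derivation:
Gen 0: 010001001011000
Gen 1 (rule 57): 001100100110111
Gen 2 (rule 182): 010011111001010
Gen 3 (rule 57): 001010000100101
Gen 4 (rule 182): 011111001111111
Gen 5 (rule 57): 010000101000000
Gen 6 (rule 182): 111001111100000
Gen 7 (rule 57): 100101000011111
Gen 8 (rule 182): 111111100101110
Gen 9 (rule 57): 100000010011001
Gen 10 (rule 182): 110000111100111
Gen 11 (rule 57): 101110100010100
Gen 12 (rule 182): 110101110111110
Gen 13 (rule 57): 101011001100001
Gen 14 (rule 182): 111100110010011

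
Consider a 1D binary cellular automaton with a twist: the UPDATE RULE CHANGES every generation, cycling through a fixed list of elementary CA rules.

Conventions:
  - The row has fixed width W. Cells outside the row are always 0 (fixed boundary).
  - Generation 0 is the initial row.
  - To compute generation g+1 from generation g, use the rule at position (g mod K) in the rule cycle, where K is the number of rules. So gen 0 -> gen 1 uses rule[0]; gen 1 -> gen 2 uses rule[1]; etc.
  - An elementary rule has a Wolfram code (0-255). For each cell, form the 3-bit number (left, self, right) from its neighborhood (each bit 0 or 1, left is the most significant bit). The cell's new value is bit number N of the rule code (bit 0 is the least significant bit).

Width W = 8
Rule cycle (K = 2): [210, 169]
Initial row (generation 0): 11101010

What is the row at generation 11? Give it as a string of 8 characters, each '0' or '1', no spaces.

Answer: 01011100

Derivation:
Gen 0: 11101010
Gen 1 (rule 210): 01100001
Gen 2 (rule 169): 01001100
Gen 3 (rule 210): 10110110
Gen 4 (rule 169): 01101100
Gen 5 (rule 210): 10100110
Gen 6 (rule 169): 01000100
Gen 7 (rule 210): 10101010
Gen 8 (rule 169): 01010100
Gen 9 (rule 210): 10000010
Gen 10 (rule 169): 00111000
Gen 11 (rule 210): 01011100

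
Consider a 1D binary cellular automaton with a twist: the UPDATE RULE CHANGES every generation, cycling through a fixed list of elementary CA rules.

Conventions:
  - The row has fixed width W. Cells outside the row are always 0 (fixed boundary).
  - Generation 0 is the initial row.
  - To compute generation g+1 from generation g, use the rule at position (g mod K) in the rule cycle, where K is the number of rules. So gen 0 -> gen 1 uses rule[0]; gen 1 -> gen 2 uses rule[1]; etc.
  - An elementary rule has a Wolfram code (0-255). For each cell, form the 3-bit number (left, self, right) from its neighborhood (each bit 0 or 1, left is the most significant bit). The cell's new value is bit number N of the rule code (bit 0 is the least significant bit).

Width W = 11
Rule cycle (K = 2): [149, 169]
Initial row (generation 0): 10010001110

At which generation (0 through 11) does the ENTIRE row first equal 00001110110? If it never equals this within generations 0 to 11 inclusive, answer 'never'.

Answer: 4

Derivation:
Gen 0: 10010001110
Gen 1 (rule 149): 11011100101
Gen 2 (rule 169): 10111000010
Gen 3 (rule 149): 10010111011
Gen 4 (rule 169): 00001110110
Gen 5 (rule 149): 11100100001
Gen 6 (rule 169): 11000001100
Gen 7 (rule 149): 00111100011
Gen 8 (rule 169): 10111001010
Gen 9 (rule 149): 10010101011
Gen 10 (rule 169): 00001010110
Gen 11 (rule 149): 11101010001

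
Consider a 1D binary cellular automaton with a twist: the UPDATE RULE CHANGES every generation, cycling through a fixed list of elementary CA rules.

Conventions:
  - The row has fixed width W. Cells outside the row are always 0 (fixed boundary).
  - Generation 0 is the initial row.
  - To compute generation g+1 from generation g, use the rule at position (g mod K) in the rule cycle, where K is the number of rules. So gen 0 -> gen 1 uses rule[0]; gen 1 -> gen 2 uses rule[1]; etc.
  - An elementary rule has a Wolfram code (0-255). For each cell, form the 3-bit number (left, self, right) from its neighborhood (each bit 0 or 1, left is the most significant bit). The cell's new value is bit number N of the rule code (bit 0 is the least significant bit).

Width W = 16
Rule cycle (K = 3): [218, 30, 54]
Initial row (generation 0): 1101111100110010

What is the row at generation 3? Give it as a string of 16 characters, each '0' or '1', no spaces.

Answer: 1111100000000011

Derivation:
Gen 0: 1101111100110010
Gen 1 (rule 218): 1101111111111101
Gen 2 (rule 30): 1001000000000001
Gen 3 (rule 54): 1111100000000011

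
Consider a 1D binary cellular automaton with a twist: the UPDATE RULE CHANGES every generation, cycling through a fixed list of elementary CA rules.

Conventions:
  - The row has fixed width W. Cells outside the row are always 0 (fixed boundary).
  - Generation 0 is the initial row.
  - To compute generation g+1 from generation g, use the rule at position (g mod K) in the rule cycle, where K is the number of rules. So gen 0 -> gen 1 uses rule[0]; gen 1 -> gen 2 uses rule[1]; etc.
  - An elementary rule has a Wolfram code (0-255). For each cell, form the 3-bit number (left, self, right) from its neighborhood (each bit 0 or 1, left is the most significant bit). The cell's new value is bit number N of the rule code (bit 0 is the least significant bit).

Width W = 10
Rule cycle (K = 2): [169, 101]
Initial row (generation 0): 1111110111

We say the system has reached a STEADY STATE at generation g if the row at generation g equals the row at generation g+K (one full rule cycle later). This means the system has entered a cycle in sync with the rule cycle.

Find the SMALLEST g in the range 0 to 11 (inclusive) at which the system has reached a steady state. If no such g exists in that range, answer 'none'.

Gen 0: 1111110111
Gen 1 (rule 169): 1111101110
Gen 2 (rule 101): 0000110010
Gen 3 (rule 169): 1110100000
Gen 4 (rule 101): 0011101111
Gen 5 (rule 169): 1011011110
Gen 6 (rule 101): 1101100010
Gen 7 (rule 169): 1011001000
Gen 8 (rule 101): 1101001011
Gen 9 (rule 169): 1010000110
Gen 10 (rule 101): 1110110010
Gen 11 (rule 169): 1101100000
Gen 12 (rule 101): 0110101111
Gen 13 (rule 169): 0101011110

Answer: none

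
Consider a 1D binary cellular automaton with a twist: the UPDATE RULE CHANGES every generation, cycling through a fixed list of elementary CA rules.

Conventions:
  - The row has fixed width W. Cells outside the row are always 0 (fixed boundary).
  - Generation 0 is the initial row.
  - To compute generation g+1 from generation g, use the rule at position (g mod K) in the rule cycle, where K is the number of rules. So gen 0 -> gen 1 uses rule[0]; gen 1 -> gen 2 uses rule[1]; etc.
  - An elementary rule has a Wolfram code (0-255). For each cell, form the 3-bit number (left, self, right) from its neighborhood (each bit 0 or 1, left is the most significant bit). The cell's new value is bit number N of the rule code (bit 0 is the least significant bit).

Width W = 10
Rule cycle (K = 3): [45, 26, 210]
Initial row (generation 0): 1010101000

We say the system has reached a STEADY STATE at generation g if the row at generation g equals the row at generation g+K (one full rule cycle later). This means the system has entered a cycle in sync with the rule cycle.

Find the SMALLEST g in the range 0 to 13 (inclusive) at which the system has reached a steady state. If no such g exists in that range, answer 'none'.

Gen 0: 1010101000
Gen 1 (rule 45): 1111111011
Gen 2 (rule 26): 1000000010
Gen 3 (rule 210): 0100000101
Gen 4 (rule 45): 0101110111
Gen 5 (rule 26): 1001000100
Gen 6 (rule 210): 0110101010
Gen 7 (rule 45): 0101111110
Gen 8 (rule 26): 1001000001
Gen 9 (rule 210): 0110100010
Gen 10 (rule 45): 0101101010
Gen 11 (rule 26): 1001000001
Gen 12 (rule 210): 0110100010
Gen 13 (rule 45): 0101101010
Gen 14 (rule 26): 1001000001
Gen 15 (rule 210): 0110100010
Gen 16 (rule 45): 0101101010

Answer: 8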